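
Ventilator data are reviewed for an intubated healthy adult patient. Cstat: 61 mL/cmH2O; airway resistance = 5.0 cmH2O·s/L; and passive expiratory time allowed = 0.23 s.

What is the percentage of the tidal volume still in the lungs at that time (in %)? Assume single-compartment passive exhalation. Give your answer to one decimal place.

τ = R × C = 5.0 × 61 mL/cmH2O = 5.0 × 0.061 L/cmH2O = 0.305 s.
Passive exhalation: V(t)/V₀ = e^(−t/τ) = e^(−0.23/0.305) = 0.4704.
Fraction remaining = 0.4704 → 47.04%.

47.0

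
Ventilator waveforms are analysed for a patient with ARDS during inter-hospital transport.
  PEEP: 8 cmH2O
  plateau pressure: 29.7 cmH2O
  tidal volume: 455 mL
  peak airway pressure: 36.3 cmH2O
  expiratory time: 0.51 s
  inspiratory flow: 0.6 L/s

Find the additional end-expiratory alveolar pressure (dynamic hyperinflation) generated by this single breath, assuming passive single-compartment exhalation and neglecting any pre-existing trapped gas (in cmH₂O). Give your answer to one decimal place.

R = (PIP − Pplat)/V̇ = (36.3 − 29.7) / 0.6 = 6.6/0.6 = 11.0 cmH2O·s/L.
C = Vt/(Pplat − PEEP) = 455.0 / (29.7 − 8) = 455.0/21.7 = 20.968 mL/cmH2O.
τ = R × C = 11.0 × 0.02097 L/cmH2O = 0.2307 s.
Fraction remaining = e^(−Te/τ) = e^(−0.51/0.2307) = 0.1096; trapped volume = 455.0 × 0.1096 = 49.868 mL.
Additional alveolar pressure from trapping ≈ V_trapped / C = 49.868 / 20.968 = 2.378 cmH2O.

2.4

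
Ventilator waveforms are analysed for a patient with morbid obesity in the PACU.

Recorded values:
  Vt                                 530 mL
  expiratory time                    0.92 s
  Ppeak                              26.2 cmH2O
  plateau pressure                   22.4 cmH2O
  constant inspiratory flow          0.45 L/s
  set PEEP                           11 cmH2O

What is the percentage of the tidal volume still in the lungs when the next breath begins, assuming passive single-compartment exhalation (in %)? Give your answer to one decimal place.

9.6

R = (PIP − Pplat)/V̇ = (26.2 − 22.4) / 0.45 = 3.8/0.45 = 8.444 cmH2O·s/L.
C = Vt/(Pplat − PEEP) = 530.0 / (22.4 − 11) = 530.0/11.4 = 46.491 mL/cmH2O.
τ = R × C = 8.444 × 0.04649 L/cmH2O = 0.3926 s.
Fraction remaining at end-expiration = e^(−Te/τ) = e^(−0.92/0.3926) = 0.09601 → 9.601%.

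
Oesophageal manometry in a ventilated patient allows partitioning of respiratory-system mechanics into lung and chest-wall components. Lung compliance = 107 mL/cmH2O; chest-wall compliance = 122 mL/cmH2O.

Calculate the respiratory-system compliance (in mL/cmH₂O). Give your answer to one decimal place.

Lung and chest wall are elastances in series: 1/Crs = 1/CL + 1/Ccw.
1/Crs = 1/107 + 1/122 = 0.01754.
Crs = 57.013 mL/cmH2O.

57.0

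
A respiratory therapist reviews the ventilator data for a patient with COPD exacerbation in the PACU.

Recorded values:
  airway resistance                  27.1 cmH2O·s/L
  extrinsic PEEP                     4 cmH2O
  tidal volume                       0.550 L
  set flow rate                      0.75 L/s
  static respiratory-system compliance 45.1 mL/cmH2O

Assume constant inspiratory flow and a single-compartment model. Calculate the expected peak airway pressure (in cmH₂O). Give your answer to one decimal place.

Equation of motion (constant flow): PIP = Vt/C + R·V̇ + PEEP.
PIP = 550/45.1 + 27.1×0.75 + 4 = 12.195 + 20.325 + 4 = 36.52 cmH2O.

36.5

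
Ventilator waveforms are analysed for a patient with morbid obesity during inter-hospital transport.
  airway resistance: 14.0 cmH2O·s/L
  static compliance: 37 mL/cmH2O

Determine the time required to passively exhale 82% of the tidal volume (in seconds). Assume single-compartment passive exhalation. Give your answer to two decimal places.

0.89

τ = R × C = 14.0 × 37 mL/cmH2O = 14.0 × 0.037 L/cmH2O = 0.518 s.
Exhaled fraction f = 1 − e^(−t/τ) → t = −τ·ln(1 − f) = −0.518·ln(0.18) = 0.8883 s.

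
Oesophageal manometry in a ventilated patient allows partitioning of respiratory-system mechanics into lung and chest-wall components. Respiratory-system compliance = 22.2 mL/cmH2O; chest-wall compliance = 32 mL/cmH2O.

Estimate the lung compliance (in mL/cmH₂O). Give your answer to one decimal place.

1/CL = 1/Crs − 1/Ccw.
1/CL = 1/22.2 − 1/32 = 0.0138.
CL = 72.464 mL/cmH2O.

72.5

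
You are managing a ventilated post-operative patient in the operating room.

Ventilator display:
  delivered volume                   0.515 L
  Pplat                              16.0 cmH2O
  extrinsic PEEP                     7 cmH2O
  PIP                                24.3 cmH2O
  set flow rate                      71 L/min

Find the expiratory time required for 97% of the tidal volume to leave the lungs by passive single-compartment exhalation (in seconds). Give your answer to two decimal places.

Flow: 71 L/min ÷ 60 = 1.1833 L/s.
R = (PIP − Pplat)/V̇ = (24.3 − 16.0) / 1.1833 = 8.3/1.1833 = 7.014 cmH2O·s/L.
C = Vt/(Pplat − PEEP) = 515.0 / (16.0 − 7) = 515.0/9.0 = 57.222 mL/cmH2O.
τ = R × C = 7.014 × 0.05722 L/cmH2O = 0.4013 s.
t = −τ·ln(1 − 0.97) = −0.4013·ln(0.03) = 1.407 s.

1.41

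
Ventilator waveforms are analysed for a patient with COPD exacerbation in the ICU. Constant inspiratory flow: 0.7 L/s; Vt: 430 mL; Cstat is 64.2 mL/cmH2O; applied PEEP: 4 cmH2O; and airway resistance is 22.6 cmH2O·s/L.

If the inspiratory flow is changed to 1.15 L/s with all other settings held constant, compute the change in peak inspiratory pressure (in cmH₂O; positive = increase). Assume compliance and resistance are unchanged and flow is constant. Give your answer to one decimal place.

10.2

PIP = Vt/C + R·V̇ + PEEP (constant-flow equation of motion).
Only the resistive term changes: ΔPIP = R × ΔV̇ = 22.6 × (1.15 − 0.7) = 22.6 × 0.45 = 10.17 cmH2O.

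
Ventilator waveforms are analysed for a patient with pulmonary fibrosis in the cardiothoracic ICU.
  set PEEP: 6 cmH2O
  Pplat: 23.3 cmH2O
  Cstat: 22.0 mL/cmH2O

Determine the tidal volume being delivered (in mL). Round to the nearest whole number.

Vt = Cstat × (Pplat − PEEP) = 22.0 × (23.3 − 6) = 22.0 × 17.3 = 380.6 mL.

381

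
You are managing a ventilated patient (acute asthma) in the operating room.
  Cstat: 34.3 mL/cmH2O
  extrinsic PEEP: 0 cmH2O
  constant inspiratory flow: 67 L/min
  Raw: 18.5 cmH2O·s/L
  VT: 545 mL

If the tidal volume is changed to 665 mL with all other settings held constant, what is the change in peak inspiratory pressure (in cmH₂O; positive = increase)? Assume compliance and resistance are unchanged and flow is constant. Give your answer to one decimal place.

PIP = Vt/C + R·V̇ + PEEP (constant-flow equation of motion).
Only the elastic term changes: ΔPIP = ΔVt / C = (665 − 545) / 34.3 = 3.499 cmH2O.

3.5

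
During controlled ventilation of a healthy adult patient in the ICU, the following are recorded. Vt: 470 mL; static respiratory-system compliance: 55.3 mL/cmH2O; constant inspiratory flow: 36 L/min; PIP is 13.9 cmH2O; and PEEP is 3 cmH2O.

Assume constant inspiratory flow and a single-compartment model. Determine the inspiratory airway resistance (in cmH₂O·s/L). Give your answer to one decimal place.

4.0

Flow: 36 L/min ÷ 60 = 0.6 L/s.
Equation of motion (constant flow): PIP = Vt/C + R·V̇ + PEEP.
R·V̇ = PIP − Vt/C − PEEP = 13.9 − 470/55.3 − 3 = 13.9 − 8.499 − 3 = 2.401 cmH2O.
R = 2.401 / 0.6 = 4.002 cmH2O·s/L.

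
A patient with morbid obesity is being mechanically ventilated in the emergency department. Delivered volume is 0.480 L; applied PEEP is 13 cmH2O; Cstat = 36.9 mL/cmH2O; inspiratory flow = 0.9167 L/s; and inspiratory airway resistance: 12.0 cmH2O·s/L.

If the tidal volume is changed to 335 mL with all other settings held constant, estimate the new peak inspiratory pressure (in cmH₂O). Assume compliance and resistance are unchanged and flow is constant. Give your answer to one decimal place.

33.1

PIP = Vt/C + R·V̇ + PEEP (constant-flow equation of motion).
Only the elastic term changes: ΔPIP = ΔVt / C = (335 − 480) / 36.9 = -3.93 cmH2O.
Original PIP = 480/36.9 + 12.0×0.9167 + 13 = 37.009 cmH2O; new PIP = 37.009 + (-3.93) = 33.079 cmH2O.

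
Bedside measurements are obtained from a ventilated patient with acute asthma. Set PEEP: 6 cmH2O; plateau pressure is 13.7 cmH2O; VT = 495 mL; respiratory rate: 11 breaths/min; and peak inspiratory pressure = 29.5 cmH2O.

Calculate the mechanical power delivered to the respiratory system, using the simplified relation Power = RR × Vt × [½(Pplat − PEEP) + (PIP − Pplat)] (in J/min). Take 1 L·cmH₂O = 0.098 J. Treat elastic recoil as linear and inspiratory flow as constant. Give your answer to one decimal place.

Per-breath work = Vt × [½(Pplat−PEEP) + (PIP−Pplat)] = 0.495 × [0.5×7.7 + 15.8] = 0.495 × 19.65 = 9.727 L·cmH2O.
Power = 11 × 9.727 = 107.0 L·cmH2O/min.
× 0.098 J/(L·cmH2O) → 10.486 J/min.

10.5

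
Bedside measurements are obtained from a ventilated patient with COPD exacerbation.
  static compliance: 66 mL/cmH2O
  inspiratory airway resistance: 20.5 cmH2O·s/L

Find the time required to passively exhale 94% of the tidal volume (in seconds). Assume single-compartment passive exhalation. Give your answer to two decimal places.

τ = R × C = 20.5 × 66 mL/cmH2O = 20.5 × 0.066 L/cmH2O = 1.353 s.
Exhaled fraction f = 1 − e^(−t/τ) → t = −τ·ln(1 − f) = −1.353·ln(0.06) = 3.807 s.

3.81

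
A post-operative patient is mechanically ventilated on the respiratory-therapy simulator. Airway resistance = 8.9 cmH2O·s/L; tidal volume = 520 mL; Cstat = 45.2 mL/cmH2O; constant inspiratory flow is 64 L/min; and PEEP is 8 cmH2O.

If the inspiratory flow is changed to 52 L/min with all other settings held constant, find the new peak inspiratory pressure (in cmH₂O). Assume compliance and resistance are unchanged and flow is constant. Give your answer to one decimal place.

27.2

Flow: 64 L/min ÷ 60 = 1.0667 L/s.
New flow: 52 L/min ÷ 60 = 0.8667 L/s.
PIP = Vt/C + R·V̇ + PEEP (constant-flow equation of motion).
Only the resistive term changes: ΔPIP = R × ΔV̇ = 8.9 × (0.8667 − 1.0667) = 8.9 × -0.2 = -1.78 cmH2O.
Original PIP = 520/45.2 + 8.9×1.0667 + 8 = 28.998 cmH2O; new PIP = 28.998 + (-1.78) = 27.218 cmH2O.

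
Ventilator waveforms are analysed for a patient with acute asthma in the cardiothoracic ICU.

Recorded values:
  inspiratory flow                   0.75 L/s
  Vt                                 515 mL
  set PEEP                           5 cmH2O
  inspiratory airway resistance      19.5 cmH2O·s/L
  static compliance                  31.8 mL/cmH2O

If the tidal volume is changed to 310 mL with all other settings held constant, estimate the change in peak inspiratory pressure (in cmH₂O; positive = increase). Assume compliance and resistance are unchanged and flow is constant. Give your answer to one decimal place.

PIP = Vt/C + R·V̇ + PEEP (constant-flow equation of motion).
Only the elastic term changes: ΔPIP = ΔVt / C = (310 − 515) / 31.8 = -6.447 cmH2O.

-6.4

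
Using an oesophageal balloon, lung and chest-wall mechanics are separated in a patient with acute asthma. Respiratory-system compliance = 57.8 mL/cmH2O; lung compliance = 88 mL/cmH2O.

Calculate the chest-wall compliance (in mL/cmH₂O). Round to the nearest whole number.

1/Ccw = 1/Crs − 1/CL.
1/Ccw = 1/57.8 − 1/88 = 0.005937.
Ccw = 168.44 mL/cmH2O.

168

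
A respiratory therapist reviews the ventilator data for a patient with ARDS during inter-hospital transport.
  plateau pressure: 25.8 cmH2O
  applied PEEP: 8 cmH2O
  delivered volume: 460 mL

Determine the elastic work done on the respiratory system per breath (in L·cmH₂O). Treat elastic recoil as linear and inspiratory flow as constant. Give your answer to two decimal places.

4.09

Elastic work ≈ ½ × (Pplat − PEEP) × Vt = 0.5 × (25.8 − 8) × 0.460 L = 0.5 × 17.8 × 0.460 = 4.094 L·cmH2O.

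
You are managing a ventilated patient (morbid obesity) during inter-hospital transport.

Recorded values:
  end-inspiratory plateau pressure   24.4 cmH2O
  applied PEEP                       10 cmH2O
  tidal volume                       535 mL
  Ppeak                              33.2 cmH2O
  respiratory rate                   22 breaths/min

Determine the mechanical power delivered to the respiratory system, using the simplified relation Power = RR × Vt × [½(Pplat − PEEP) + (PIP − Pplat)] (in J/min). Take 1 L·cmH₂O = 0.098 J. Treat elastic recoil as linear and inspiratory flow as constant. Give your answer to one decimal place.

18.5

Per-breath work = Vt × [½(Pplat−PEEP) + (PIP−Pplat)] = 0.535 × [0.5×14.4 + 8.8] = 0.535 × 16.0 = 8.56 L·cmH2O.
Power = 22 × 8.56 = 188.32 L·cmH2O/min.
× 0.098 J/(L·cmH2O) → 18.455 J/min.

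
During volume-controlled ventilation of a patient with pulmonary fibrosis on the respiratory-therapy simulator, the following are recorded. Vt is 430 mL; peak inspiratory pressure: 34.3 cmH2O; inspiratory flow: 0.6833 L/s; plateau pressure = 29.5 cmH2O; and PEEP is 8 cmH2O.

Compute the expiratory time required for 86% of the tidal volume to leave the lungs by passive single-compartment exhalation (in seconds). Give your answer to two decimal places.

0.28

R = (PIP − Pplat)/V̇ = (34.3 − 29.5) / 0.6833 = 4.8/0.6833 = 7.025 cmH2O·s/L.
C = Vt/(Pplat − PEEP) = 430.0 / (29.5 − 8) = 430.0/21.5 = 20.0 mL/cmH2O.
τ = R × C = 7.025 × 0.02 L/cmH2O = 0.1405 s.
t = −τ·ln(1 − 0.86) = −0.1405·ln(0.14) = 0.2762 s.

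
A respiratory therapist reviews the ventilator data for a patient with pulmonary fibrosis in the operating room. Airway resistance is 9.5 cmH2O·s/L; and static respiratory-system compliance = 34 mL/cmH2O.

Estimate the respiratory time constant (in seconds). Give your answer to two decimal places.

τ = R × C = 9.5 × 34 mL/cmH2O = 9.5 × 0.034 L/cmH2O = 0.323 s.

0.32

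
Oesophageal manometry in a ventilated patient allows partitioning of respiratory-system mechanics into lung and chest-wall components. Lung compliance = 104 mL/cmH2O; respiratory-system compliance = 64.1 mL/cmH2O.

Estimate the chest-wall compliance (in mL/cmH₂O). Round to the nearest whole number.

167

1/Ccw = 1/Crs − 1/CL.
1/Ccw = 1/64.1 − 1/104 = 0.005985.
Ccw = 167.08 mL/cmH2O.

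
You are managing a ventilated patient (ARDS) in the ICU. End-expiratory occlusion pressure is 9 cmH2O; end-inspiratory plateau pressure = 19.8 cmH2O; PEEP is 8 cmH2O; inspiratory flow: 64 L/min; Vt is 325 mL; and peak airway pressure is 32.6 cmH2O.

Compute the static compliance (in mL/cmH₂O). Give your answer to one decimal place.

End-expiratory occlusion gives total PEEP = 9 cmH2O (intrinsic PEEP = 9 − 8 = 1). Use total PEEP for the elastic gradient.
Cstat = Vt / (Pplat − PEEPtotal) = 325 / (19.8 − 9) = 325 / 10.8 = 30.093 mL/cmH2O.

30.1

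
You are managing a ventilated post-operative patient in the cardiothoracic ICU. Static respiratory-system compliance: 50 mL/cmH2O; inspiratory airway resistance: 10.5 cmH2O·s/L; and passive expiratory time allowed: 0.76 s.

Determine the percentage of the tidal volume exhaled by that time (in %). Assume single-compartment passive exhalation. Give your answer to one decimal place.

76.5

τ = R × C = 10.5 × 50 mL/cmH2O = 10.5 × 0.050 L/cmH2O = 0.525 s.
Passive exhalation: V(t)/V₀ = e^(−t/τ) = e^(−0.76/0.525) = 0.2351.
Fraction exhaled = 1 − 0.2351 = 0.7649 → 76.49%.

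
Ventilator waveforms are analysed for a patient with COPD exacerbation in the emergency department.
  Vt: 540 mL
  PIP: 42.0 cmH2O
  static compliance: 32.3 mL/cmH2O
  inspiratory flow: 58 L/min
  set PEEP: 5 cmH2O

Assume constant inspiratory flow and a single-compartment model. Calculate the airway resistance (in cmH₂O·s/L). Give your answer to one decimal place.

Flow: 58 L/min ÷ 60 = 0.9667 L/s.
Equation of motion (constant flow): PIP = Vt/C + R·V̇ + PEEP.
R·V̇ = PIP − Vt/C − PEEP = 42.0 − 540/32.3 − 5 = 42.0 − 16.718 − 5 = 20.282 cmH2O.
R = 20.282 / 0.9667 = 20.981 cmH2O·s/L.

21.0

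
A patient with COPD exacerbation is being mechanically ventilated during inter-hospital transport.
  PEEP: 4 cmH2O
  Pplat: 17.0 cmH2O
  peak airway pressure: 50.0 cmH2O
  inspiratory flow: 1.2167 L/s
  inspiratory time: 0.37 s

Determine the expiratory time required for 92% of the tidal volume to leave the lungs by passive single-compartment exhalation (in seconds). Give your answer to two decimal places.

2.37

Vt = flow × Ti = 1.2167 L/s × 0.37 s × 1000 mL/L = 450.18 mL.
R = (PIP − Pplat)/V̇ = (50.0 − 17.0) / 1.2167 = 33.0/1.2167 = 27.123 cmH2O·s/L.
C = Vt/(Pplat − PEEP) = 450.18 / (17.0 − 4) = 450.18/13.0 = 34.629 mL/cmH2O.
τ = R × C = 27.123 × 0.03463 L/cmH2O = 0.9393 s.
t = −τ·ln(1 − 0.92) = −0.9393·ln(0.08) = 2.372 s.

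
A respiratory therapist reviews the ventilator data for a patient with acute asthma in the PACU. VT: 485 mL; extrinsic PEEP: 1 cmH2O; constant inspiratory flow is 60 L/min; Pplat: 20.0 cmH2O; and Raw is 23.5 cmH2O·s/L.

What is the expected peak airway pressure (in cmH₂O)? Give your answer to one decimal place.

Flow: 60 L/min ÷ 60 = 1 L/s.
PIP = Pplat + Raw × flow = 20.0 + 23.5 × 1 = 20.0 + 23.5 = 43.5 cmH2O.

43.5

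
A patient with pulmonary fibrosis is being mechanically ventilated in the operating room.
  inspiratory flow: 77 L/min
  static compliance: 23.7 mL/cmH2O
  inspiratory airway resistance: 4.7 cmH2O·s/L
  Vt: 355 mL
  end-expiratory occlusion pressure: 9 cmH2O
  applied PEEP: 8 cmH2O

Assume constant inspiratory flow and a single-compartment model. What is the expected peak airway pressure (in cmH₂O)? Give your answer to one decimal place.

Flow: 77 L/min ÷ 60 = 1.2833 L/s.
Total PEEP = 9 cmH2O (set 8 + intrinsic 1); this is the baseline alveolar pressure.
Equation of motion (constant flow): PIP = Vt/C + R·V̇ + PEEP.
PIP = 355/23.7 + 4.7×1.2833 + 9 = 14.979 + 6.032 + 9 = 30.011 cmH2O.

30.0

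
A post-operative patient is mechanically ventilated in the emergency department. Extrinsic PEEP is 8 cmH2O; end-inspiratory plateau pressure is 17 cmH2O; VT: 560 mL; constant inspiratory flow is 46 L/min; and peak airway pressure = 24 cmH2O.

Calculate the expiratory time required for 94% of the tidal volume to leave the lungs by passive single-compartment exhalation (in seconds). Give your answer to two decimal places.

Flow: 46 L/min ÷ 60 = 0.7667 L/s.
R = (PIP − Pplat)/V̇ = (24 − 17) / 0.7667 = 7.0/0.7667 = 9.13 cmH2O·s/L.
C = Vt/(Pplat − PEEP) = 560.0 / (17 − 8) = 560.0/9.0 = 62.222 mL/cmH2O.
τ = R × C = 9.13 × 0.06222 L/cmH2O = 0.5681 s.
t = −τ·ln(1 − 0.94) = −0.5681·ln(0.06) = 1.598 s.

1.60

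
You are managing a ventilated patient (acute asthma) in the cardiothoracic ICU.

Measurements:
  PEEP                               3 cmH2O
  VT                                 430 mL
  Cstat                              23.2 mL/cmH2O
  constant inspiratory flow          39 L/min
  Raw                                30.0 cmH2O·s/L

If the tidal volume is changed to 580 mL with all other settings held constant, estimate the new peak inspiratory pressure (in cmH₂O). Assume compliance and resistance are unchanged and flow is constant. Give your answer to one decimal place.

Flow: 39 L/min ÷ 60 = 0.65 L/s.
PIP = Vt/C + R·V̇ + PEEP (constant-flow equation of motion).
Only the elastic term changes: ΔPIP = ΔVt / C = (580 − 430) / 23.2 = 6.466 cmH2O.
Original PIP = 430/23.2 + 30.0×0.65 + 3 = 41.034 cmH2O; new PIP = 41.034 + (6.466) = 47.5 cmH2O.

47.5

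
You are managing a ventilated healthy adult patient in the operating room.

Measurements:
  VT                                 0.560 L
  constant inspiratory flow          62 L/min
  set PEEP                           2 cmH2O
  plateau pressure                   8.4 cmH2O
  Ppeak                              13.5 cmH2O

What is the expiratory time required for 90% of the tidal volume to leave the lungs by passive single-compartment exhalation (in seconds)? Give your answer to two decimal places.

0.99

Flow: 62 L/min ÷ 60 = 1.0333 L/s.
R = (PIP − Pplat)/V̇ = (13.5 − 8.4) / 1.0333 = 5.1/1.0333 = 4.936 cmH2O·s/L.
C = Vt/(Pplat − PEEP) = 560.0 / (8.4 − 2) = 560.0/6.4 = 87.5 mL/cmH2O.
τ = R × C = 4.936 × 0.0875 L/cmH2O = 0.4319 s.
t = −τ·ln(1 − 0.90) = −0.4319·ln(0.1) = 0.9945 s.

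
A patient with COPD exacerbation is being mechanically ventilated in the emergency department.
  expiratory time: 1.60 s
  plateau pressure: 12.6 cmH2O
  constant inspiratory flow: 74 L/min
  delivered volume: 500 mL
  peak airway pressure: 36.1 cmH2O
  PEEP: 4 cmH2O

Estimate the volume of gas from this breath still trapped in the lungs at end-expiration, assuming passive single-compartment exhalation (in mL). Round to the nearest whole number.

Flow: 74 L/min ÷ 60 = 1.2333 L/s.
R = (PIP − Pplat)/V̇ = (36.1 − 12.6) / 1.2333 = 23.5/1.2333 = 19.055 cmH2O·s/L.
C = Vt/(Pplat − PEEP) = 500.0 / (12.6 − 4) = 500.0/8.6 = 58.14 mL/cmH2O.
τ = R × C = 19.055 × 0.05814 L/cmH2O = 1.108 s.
Fraction remaining = e^(−Te/τ) = e^(−1.60/1.108) = 0.236.
Trapped volume = 500.0 × 0.236 = 118.0 mL.

118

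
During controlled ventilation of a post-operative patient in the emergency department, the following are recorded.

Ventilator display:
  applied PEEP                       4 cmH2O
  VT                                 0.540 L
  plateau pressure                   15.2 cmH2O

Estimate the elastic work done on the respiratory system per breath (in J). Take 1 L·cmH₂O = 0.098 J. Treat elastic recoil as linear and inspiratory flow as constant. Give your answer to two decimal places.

0.30

Elastic work ≈ ½ × (Pplat − PEEP) × Vt = 0.5 × (15.2 − 4) × 0.540 L = 0.5 × 11.2 × 0.540 = 3.024 L·cmH2O.
× 0.098 J/(L·cmH2O) → 0.2964 J.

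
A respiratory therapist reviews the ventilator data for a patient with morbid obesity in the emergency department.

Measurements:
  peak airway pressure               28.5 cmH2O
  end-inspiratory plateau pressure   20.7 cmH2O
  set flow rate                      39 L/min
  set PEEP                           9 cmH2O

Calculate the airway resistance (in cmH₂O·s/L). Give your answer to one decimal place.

Flow: 39 L/min ÷ 60 = 0.65 L/s.
Raw = (PIP − Pplat) / flow = (28.5 − 20.7) / 0.65 = 7.8 / 0.65 = 12.0 cmH2O·s/L.

12.0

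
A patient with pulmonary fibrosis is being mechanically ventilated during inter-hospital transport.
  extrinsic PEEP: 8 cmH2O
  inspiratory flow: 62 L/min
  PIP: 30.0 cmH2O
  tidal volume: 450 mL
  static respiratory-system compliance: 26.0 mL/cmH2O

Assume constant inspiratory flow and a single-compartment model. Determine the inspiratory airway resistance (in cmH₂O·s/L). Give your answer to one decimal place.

4.5

Flow: 62 L/min ÷ 60 = 1.0333 L/s.
Equation of motion (constant flow): PIP = Vt/C + R·V̇ + PEEP.
R·V̇ = PIP − Vt/C − PEEP = 30.0 − 450/26.0 − 8 = 30.0 − 17.308 − 8 = 4.692 cmH2O.
R = 4.692 / 1.0333 = 4.541 cmH2O·s/L.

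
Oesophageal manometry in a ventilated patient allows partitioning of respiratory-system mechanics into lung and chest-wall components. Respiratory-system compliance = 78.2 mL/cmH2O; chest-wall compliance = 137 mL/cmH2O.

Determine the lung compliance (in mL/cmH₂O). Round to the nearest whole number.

182

1/CL = 1/Crs − 1/Ccw.
1/CL = 1/78.2 − 1/137 = 0.005488.
CL = 182.22 mL/cmH2O.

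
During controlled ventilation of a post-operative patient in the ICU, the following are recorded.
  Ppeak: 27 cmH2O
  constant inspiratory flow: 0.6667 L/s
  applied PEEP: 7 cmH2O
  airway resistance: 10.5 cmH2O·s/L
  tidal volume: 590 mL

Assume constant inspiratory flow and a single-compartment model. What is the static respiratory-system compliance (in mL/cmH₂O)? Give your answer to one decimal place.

45.4

Equation of motion (constant flow): PIP = Vt/C + R·V̇ + PEEP.
Vt/C = PIP − R·V̇ − PEEP = 27 − 10.5×0.6667 − 7 = 27 − 7.0 − 7 = 13.0 cmH2O.
C = Vt / 13.0 = 590 / 13.0 = 45.385 mL/cmH2O.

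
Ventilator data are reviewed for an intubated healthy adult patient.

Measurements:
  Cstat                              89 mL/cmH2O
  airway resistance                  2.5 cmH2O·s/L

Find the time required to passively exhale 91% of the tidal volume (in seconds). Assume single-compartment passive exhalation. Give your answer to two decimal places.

0.54

τ = R × C = 2.5 × 89 mL/cmH2O = 2.5 × 0.089 L/cmH2O = 0.2225 s.
Exhaled fraction f = 1 − e^(−t/τ) → t = −τ·ln(1 − f) = −0.2225·ln(0.09) = 0.5358 s.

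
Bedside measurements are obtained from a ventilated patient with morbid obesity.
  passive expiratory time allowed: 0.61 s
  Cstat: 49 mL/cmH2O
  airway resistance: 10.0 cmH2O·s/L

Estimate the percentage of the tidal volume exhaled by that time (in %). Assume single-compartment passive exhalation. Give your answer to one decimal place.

71.2

τ = R × C = 10.0 × 49 mL/cmH2O = 10.0 × 0.049 L/cmH2O = 0.49 s.
Passive exhalation: V(t)/V₀ = e^(−t/τ) = e^(−0.61/0.49) = 0.288.
Fraction exhaled = 1 − 0.288 = 0.712 → 71.2%.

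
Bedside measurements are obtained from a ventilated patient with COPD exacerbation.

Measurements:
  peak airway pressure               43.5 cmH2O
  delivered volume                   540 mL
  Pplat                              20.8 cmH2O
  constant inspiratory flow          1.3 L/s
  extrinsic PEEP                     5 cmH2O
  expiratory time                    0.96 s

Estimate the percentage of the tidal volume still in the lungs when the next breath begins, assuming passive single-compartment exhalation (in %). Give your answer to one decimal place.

R = (PIP − Pplat)/V̇ = (43.5 − 20.8) / 1.3 = 22.7/1.3 = 17.462 cmH2O·s/L.
C = Vt/(Pplat − PEEP) = 540.0 / (20.8 − 5) = 540.0/15.8 = 34.177 mL/cmH2O.
τ = R × C = 17.462 × 0.03418 L/cmH2O = 0.5969 s.
Fraction remaining at end-expiration = e^(−Te/τ) = e^(−0.96/0.5969) = 0.2002 → 20.02%.

20.0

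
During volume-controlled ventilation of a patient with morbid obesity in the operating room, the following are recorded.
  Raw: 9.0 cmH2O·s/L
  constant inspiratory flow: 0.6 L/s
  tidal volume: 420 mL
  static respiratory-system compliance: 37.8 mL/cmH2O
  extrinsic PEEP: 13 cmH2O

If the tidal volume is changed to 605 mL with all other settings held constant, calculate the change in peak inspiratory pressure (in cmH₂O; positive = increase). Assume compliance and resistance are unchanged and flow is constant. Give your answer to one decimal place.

4.9

PIP = Vt/C + R·V̇ + PEEP (constant-flow equation of motion).
Only the elastic term changes: ΔPIP = ΔVt / C = (605 − 420) / 37.8 = 4.894 cmH2O.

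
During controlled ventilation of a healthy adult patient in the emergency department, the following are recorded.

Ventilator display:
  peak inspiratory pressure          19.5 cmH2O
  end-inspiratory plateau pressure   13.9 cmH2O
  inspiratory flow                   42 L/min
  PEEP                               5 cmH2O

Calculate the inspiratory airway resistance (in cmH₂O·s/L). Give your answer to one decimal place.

Flow: 42 L/min ÷ 60 = 0.7 L/s.
Raw = (PIP − Pplat) / flow = (19.5 − 13.9) / 0.7 = 5.6 / 0.7 = 8.0 cmH2O·s/L.

8.0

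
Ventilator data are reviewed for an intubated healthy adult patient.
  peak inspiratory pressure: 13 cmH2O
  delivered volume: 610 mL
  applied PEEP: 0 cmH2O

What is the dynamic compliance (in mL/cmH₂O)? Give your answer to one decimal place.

46.9

Dynamic compliance = Vt / (PIP − PEEP) = 610 / (13 − 0) = 610 / 13.0 = 46.923 mL/cmH2O.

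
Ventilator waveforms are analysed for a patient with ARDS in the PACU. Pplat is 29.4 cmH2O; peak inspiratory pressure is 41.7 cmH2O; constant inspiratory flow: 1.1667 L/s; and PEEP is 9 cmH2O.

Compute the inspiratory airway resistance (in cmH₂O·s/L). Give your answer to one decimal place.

10.5

Raw = (PIP − Pplat) / flow = (41.7 − 29.4) / 1.1667 = 12.3 / 1.1667 = 10.543 cmH2O·s/L.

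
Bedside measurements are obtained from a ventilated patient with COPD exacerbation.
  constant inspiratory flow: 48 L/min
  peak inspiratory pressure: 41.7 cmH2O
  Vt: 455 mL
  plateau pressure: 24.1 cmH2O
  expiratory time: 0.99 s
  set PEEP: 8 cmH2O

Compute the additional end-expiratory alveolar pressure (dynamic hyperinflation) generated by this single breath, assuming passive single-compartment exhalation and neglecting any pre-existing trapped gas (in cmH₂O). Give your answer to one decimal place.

3.3

Flow: 48 L/min ÷ 60 = 0.8 L/s.
R = (PIP − Pplat)/V̇ = (41.7 − 24.1) / 0.8 = 17.6/0.8 = 22.0 cmH2O·s/L.
C = Vt/(Pplat − PEEP) = 455.0 / (24.1 − 8) = 455.0/16.1 = 28.261 mL/cmH2O.
τ = R × C = 22.0 × 0.02826 L/cmH2O = 0.6217 s.
Fraction remaining = e^(−Te/τ) = e^(−0.99/0.6217) = 0.2034; trapped volume = 455.0 × 0.2034 = 92.547 mL.
Additional alveolar pressure from trapping ≈ V_trapped / C = 92.547 / 28.261 = 3.275 cmH2O.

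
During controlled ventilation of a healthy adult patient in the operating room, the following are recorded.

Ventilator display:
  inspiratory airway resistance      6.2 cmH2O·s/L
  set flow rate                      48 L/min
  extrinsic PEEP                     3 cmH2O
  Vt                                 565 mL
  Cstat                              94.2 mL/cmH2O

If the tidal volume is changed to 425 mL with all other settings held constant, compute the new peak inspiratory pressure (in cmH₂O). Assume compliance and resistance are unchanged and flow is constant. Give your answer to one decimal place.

Flow: 48 L/min ÷ 60 = 0.8 L/s.
PIP = Vt/C + R·V̇ + PEEP (constant-flow equation of motion).
Only the elastic term changes: ΔPIP = ΔVt / C = (425 − 565) / 94.2 = -1.486 cmH2O.
Original PIP = 565/94.2 + 6.2×0.8 + 3 = 13.958 cmH2O; new PIP = 13.958 + (-1.486) = 12.472 cmH2O.

12.5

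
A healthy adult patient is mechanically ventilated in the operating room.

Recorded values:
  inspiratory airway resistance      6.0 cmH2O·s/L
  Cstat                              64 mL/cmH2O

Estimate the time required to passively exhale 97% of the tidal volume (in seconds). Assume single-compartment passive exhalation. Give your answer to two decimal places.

1.35

τ = R × C = 6.0 × 64 mL/cmH2O = 6.0 × 0.064 L/cmH2O = 0.384 s.
Exhaled fraction f = 1 − e^(−t/τ) → t = −τ·ln(1 − f) = −0.384·ln(0.03) = 1.347 s.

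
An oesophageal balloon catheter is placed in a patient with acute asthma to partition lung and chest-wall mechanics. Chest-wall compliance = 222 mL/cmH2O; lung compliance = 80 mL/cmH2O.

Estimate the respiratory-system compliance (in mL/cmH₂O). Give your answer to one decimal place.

Lung and chest wall are elastances in series: 1/Crs = 1/CL + 1/Ccw.
1/Crs = 1/80 + 1/222 = 0.017.
Crs = 58.824 mL/cmH2O.

58.8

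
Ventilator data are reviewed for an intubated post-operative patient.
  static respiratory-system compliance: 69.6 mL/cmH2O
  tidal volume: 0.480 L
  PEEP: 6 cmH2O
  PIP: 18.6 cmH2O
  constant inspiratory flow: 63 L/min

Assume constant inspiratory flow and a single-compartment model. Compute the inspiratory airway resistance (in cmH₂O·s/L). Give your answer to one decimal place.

Flow: 63 L/min ÷ 60 = 1.05 L/s.
Equation of motion (constant flow): PIP = Vt/C + R·V̇ + PEEP.
R·V̇ = PIP − Vt/C − PEEP = 18.6 − 480/69.6 − 6 = 18.6 − 6.897 − 6 = 5.703 cmH2O.
R = 5.703 / 1.05 = 5.431 cmH2O·s/L.

5.4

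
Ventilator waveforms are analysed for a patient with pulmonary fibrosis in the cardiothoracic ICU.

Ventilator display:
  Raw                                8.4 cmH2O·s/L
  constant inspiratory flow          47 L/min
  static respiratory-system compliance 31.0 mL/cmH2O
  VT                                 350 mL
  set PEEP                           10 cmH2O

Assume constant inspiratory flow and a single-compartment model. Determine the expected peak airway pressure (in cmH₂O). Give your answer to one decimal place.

27.9

Flow: 47 L/min ÷ 60 = 0.7833 L/s.
Equation of motion (constant flow): PIP = Vt/C + R·V̇ + PEEP.
PIP = 350/31.0 + 8.4×0.7833 + 10 = 11.29 + 6.58 + 10 = 27.87 cmH2O.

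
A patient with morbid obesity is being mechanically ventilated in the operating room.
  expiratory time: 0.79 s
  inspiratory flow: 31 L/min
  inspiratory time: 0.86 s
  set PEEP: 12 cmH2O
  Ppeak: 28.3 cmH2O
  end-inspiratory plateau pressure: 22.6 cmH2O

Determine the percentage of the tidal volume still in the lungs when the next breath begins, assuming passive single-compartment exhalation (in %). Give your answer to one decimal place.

18.1

Flow: 31 L/min ÷ 60 = 0.5167 L/s.
Vt = flow × Ti = 0.5167 L/s × 0.86 s × 1000 mL/L = 444.36 mL.
R = (PIP − Pplat)/V̇ = (28.3 − 22.6) / 0.5167 = 5.7/0.5167 = 11.032 cmH2O·s/L.
C = Vt/(Pplat − PEEP) = 444.36 / (22.6 − 12) = 444.36/10.6 = 41.921 mL/cmH2O.
τ = R × C = 11.032 × 0.04192 L/cmH2O = 0.4625 s.
Fraction remaining at end-expiration = e^(−Te/τ) = e^(−0.79/0.4625) = 0.1812 → 18.12%.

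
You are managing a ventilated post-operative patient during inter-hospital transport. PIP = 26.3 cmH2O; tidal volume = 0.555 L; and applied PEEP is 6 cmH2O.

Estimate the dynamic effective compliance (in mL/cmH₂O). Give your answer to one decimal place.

Dynamic compliance = Vt / (PIP − PEEP) = 555 / (26.3 − 6) = 555 / 20.3 = 27.34 mL/cmH2O.

27.3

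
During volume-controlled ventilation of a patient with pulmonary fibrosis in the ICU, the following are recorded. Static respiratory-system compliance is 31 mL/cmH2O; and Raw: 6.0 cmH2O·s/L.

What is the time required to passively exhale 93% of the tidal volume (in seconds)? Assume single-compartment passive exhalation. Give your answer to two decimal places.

τ = R × C = 6.0 × 31 mL/cmH2O = 6.0 × 0.031 L/cmH2O = 0.186 s.
Exhaled fraction f = 1 − e^(−t/τ) → t = −τ·ln(1 − f) = −0.186·ln(0.07) = 0.4946 s.

0.49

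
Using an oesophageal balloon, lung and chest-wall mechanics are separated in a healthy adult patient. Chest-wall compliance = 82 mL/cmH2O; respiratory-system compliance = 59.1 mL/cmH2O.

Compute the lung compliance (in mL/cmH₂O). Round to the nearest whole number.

212

1/CL = 1/Crs − 1/Ccw.
1/CL = 1/59.1 − 1/82 = 0.004725.
CL = 211.64 mL/cmH2O.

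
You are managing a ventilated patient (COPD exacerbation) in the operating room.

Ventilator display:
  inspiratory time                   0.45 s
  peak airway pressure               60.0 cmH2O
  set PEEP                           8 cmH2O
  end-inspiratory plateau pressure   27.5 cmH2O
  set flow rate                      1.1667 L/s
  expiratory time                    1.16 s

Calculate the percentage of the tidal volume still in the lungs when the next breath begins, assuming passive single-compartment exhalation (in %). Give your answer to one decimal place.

Vt = flow × Ti = 1.1667 L/s × 0.45 s × 1000 mL/L = 525.02 mL.
R = (PIP − Pplat)/V̇ = (60.0 − 27.5) / 1.1667 = 32.5/1.1667 = 27.856 cmH2O·s/L.
C = Vt/(Pplat − PEEP) = 525.02 / (27.5 − 8) = 525.02/19.5 = 26.924 mL/cmH2O.
τ = R × C = 27.856 × 0.02692 L/cmH2O = 0.7499 s.
Fraction remaining at end-expiration = e^(−Te/τ) = e^(−1.16/0.7499) = 0.2129 → 21.29%.

21.3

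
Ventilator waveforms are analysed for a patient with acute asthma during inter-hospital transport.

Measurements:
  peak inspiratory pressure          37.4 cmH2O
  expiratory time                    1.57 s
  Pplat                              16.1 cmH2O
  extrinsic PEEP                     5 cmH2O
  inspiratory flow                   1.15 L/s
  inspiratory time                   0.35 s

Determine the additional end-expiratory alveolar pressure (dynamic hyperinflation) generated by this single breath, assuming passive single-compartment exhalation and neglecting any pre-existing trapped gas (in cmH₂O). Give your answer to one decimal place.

1.1

Vt = flow × Ti = 1.15 L/s × 0.35 s × 1000 mL/L = 402.5 mL.
R = (PIP − Pplat)/V̇ = (37.4 − 16.1) / 1.15 = 21.3/1.15 = 18.522 cmH2O·s/L.
C = Vt/(Pplat − PEEP) = 402.5 / (16.1 − 5) = 402.5/11.1 = 36.261 mL/cmH2O.
τ = R × C = 18.522 × 0.03626 L/cmH2O = 0.6716 s.
Fraction remaining = e^(−Te/τ) = e^(−1.57/0.6716) = 0.09655; trapped volume = 402.5 × 0.09655 = 38.861 mL.
Additional alveolar pressure from trapping ≈ V_trapped / C = 38.861 / 36.261 = 1.072 cmH2O.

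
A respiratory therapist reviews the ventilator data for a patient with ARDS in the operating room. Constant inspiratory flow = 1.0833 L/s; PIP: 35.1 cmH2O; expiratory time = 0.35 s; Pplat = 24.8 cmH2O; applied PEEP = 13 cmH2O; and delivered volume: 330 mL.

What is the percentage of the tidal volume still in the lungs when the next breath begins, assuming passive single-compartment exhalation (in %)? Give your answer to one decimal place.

R = (PIP − Pplat)/V̇ = (35.1 − 24.8) / 1.0833 = 10.3/1.0833 = 9.508 cmH2O·s/L.
C = Vt/(Pplat − PEEP) = 330.0 / (24.8 − 13) = 330.0/11.8 = 27.966 mL/cmH2O.
τ = R × C = 9.508 × 0.02797 L/cmH2O = 0.2659 s.
Fraction remaining at end-expiration = e^(−Te/τ) = e^(−0.35/0.2659) = 0.2681 → 26.81%.

26.8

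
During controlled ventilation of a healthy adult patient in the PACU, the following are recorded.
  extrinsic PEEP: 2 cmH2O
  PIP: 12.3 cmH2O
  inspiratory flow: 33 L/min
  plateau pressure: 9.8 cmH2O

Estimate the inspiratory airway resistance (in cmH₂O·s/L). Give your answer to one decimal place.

4.5

Flow: 33 L/min ÷ 60 = 0.55 L/s.
Raw = (PIP − Pplat) / flow = (12.3 − 9.8) / 0.55 = 2.5 / 0.55 = 4.545 cmH2O·s/L.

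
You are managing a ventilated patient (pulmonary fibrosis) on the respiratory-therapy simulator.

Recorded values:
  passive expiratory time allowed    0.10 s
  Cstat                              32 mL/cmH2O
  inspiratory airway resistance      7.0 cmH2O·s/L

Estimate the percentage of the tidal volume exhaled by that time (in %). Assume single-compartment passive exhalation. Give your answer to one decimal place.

36.0

τ = R × C = 7.0 × 32 mL/cmH2O = 7.0 × 0.032 L/cmH2O = 0.224 s.
Passive exhalation: V(t)/V₀ = e^(−t/τ) = e^(−0.10/0.224) = 0.6399.
Fraction exhaled = 1 − 0.6399 = 0.3601 → 36.01%.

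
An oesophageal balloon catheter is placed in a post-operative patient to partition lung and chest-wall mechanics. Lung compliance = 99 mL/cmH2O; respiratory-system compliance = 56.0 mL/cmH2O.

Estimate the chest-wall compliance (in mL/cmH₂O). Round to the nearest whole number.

129

1/Ccw = 1/Crs − 1/CL.
1/Ccw = 1/56.0 − 1/99 = 0.007756.
Ccw = 128.93 mL/cmH2O.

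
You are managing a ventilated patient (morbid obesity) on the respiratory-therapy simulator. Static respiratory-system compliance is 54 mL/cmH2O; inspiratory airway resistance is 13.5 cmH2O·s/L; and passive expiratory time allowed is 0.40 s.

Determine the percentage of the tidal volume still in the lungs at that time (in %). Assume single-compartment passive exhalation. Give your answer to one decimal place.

τ = R × C = 13.5 × 54 mL/cmH2O = 13.5 × 0.054 L/cmH2O = 0.729 s.
Passive exhalation: V(t)/V₀ = e^(−t/τ) = e^(−0.40/0.729) = 0.5777.
Fraction remaining = 0.5777 → 57.77%.

57.8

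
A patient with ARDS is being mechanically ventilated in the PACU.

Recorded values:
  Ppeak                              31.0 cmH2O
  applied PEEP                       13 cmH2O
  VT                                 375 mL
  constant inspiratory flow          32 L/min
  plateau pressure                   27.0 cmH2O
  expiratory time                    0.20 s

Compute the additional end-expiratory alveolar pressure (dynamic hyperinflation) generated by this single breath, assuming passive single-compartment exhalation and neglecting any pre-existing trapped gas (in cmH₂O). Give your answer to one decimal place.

5.2

Flow: 32 L/min ÷ 60 = 0.5333 L/s.
R = (PIP − Pplat)/V̇ = (31.0 − 27.0) / 0.5333 = 4.0/0.5333 = 7.5 cmH2O·s/L.
C = Vt/(Pplat − PEEP) = 375.0 / (27.0 − 13) = 375.0/14.0 = 26.786 mL/cmH2O.
τ = R × C = 7.5 × 0.02679 L/cmH2O = 0.2009 s.
Fraction remaining = e^(−Te/τ) = e^(−0.20/0.2009) = 0.3695; trapped volume = 375.0 × 0.3695 = 138.56 mL.
Additional alveolar pressure from trapping ≈ V_trapped / C = 138.56 / 26.786 = 5.173 cmH2O.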